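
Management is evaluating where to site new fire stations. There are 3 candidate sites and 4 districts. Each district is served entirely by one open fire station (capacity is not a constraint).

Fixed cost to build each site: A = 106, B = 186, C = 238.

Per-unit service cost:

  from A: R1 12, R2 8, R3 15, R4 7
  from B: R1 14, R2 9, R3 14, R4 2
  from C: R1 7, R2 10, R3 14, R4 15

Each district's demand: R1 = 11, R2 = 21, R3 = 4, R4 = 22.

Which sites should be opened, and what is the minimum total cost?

For any fixed open set, each district goes to its cheapest open site; total = fixed + service.
{A}: R1→A 12·11=132, R2→A 8·21=168, R3→A 15·4=60, R4→A 7·22=154. Service 514; fixed 106; total 620.
{B}: R1→B 14·11=154, R2→B 9·21=189, R3→B 14·4=56, R4→B 2·22=44. Service 443; fixed 186; total 629.
{A, B}: R1→A 12·11=132, R2→A 8·21=168, R3→B 14·4=56, R4→B 2·22=44. Service 400; fixed 292; total 692.
{A, B, C}: R1→C 7·11=77, R2→A 8·21=168, R3→B 14·4=56, R4→B 2·22=44. Service 345; fixed 530; total 875.
No other subset beats 620.

Open A only; minimum total cost 620.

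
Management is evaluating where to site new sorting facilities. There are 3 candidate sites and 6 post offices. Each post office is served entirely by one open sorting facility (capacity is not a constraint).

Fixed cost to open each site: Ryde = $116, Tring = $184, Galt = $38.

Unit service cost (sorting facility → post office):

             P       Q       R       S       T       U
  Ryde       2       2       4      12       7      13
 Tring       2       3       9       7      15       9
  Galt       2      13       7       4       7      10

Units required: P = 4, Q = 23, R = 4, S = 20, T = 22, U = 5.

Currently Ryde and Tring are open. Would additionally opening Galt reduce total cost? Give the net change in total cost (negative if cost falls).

Current service cost with {Ryde, Tring}: 409.
Adding Galt: each post office re-picks its cheapest; new service cost 349, saving 60.
Extra fixed cost: 38. Net change = 38 − 60 = -22.
(Totals: 709 → 687.)

Yes — net change −22 (cost falls by 22).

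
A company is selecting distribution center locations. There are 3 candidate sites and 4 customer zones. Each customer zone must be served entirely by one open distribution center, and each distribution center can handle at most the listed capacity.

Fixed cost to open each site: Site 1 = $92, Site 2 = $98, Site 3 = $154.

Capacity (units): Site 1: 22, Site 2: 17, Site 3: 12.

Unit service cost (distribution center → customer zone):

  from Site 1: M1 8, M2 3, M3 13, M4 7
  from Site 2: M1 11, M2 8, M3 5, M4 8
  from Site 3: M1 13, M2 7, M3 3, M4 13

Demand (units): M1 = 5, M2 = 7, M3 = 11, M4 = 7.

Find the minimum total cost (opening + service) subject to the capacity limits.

Minimum total cost: 355

Open {Site 1, Site 2}: M1→Site 1 8·5=40, M2→Site 1 3·7=21, M3→Site 2 5·11=55, M4→Site 1 7·7=49.
Loads: Site 1 carries 19/22, Site 2 carries 11/17. Service 165; fixed 190; total 355.
Next best feasible plan costs 370.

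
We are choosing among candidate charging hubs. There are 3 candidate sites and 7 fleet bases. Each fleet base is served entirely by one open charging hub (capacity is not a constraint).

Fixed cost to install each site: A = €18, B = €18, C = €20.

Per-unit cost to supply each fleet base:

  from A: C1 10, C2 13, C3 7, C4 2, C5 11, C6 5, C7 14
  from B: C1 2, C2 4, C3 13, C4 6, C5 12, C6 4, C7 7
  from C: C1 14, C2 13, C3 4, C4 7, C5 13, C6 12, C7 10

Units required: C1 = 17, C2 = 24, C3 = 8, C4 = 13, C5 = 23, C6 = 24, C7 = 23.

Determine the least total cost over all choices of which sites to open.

For any fixed open set, each fleet base goes to its cheapest open site; total = fixed + service.
{A, B, C}: C1→B 2·17=34, C2→B 4·24=96, C3→C 4·8=32, C4→A 2·13=26, C5→A 11·23=253, C6→B 4·24=96, C7→B 7·23=161. Service 698; fixed 56; total 754.
{A, B}: C1→B 2·17=34, C2→B 4·24=96, C3→A 7·8=56, C4→A 2·13=26, C5→A 11·23=253, C6→B 4·24=96, C7→B 7·23=161. Service 722; fixed 36; total 758.
{B, C}: C1→B 2·17=34, C2→B 4·24=96, C3→C 4·8=32, C4→B 6·13=78, C5→B 12·23=276, C6→B 4·24=96, C7→B 7·23=161. Service 773; fixed 38; total 811.
{A}: service 1259 + fixed 18 = 1277
(All 7 nonempty subsets were checked; A, B and C is lowest.)

Minimum total cost: 754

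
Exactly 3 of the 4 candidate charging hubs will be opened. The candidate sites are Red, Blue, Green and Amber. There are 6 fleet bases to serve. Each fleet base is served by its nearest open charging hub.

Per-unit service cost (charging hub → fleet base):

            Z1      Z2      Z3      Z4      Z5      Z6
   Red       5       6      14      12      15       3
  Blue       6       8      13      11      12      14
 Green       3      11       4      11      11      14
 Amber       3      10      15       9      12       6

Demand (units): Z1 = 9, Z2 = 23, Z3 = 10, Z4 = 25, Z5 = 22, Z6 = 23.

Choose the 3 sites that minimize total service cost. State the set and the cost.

Choose Red, Green and Amber; total service cost 741.

With exactly 3 open, each fleet base uses its cheapest among the chosen.
{Red, Green, Amber}: Z1→Green 3·9=27, Z2→Red 6·23=138, Z3→Green 4·10=40, Z4→Amber 9·25=225, Z5→Green 11·22=242, Z6→Red 3·23=69. Service cost 741.
{Red, Blue, Green}: service cost 791
{Red, Blue, Amber}: service cost 853
Among all 4 size-3 choices, {Red, Green, Amber} is lowest.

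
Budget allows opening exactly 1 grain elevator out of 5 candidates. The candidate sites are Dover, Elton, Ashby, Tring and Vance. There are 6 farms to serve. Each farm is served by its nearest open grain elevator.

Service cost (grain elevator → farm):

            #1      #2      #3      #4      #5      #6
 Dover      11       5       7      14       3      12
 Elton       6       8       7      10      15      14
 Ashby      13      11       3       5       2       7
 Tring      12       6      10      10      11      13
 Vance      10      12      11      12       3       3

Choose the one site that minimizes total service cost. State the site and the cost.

Choose Ashby only; total service cost 41.

With exactly 1 open, each farm uses its cheapest among the chosen.
{Ashby}: #1→Ashby 13, #2→Ashby 11, #3→Ashby 3, #4→Ashby 5, #5→Ashby 2, #6→Ashby 7. Service cost 41.
{Vance}: service cost 51
{Dover}: service cost 52
Among all 5 size-1 choices, {Ashby} is lowest.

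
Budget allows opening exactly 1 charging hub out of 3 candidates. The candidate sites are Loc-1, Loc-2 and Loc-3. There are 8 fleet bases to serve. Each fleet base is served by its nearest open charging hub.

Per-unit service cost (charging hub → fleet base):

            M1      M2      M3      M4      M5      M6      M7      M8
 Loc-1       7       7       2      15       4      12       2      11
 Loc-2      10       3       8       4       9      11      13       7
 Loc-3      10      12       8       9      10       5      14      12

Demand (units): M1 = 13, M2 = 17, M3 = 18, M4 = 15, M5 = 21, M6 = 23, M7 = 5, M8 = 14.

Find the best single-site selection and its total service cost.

With exactly 1 open, each fleet base uses its cheapest among the chosen.
{Loc-2}: M1→Loc-2 10·13=130, M2→Loc-2 3·17=51, M3→Loc-2 8·18=144, M4→Loc-2 4·15=60, M5→Loc-2 9·21=189, M6→Loc-2 11·23=253, M7→Loc-2 13·5=65, M8→Loc-2 7·14=98. Service cost 990.
{Loc-1}: service cost 995
{Loc-3}: service cost 1176
Among all 3 size-1 choices, {Loc-2} is lowest.

Choose Loc-2 only; total service cost 990.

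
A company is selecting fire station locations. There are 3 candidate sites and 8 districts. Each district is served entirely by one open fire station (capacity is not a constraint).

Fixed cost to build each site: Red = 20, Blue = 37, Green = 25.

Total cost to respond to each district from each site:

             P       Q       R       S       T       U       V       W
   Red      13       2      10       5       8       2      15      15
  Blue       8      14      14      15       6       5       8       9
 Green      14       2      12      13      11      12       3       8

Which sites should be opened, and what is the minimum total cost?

For any fixed open set, each district goes to its cheapest open site; total = fixed + service.
{Red}: P→Red 13, Q→Red 2, R→Red 10, S→Red 5, T→Red 8, U→Red 2, V→Red 15, W→Red 15. Service 70; fixed 20; total 90.
{Red, Green}: P→Red 13, Q→Red 2, R→Red 10, S→Red 5, T→Red 8, U→Red 2, V→Green 3, W→Green 8. Service 51; fixed 45; total 96.
{Green}: P→Green 14, Q→Green 2, R→Green 12, S→Green 13, T→Green 11, U→Green 12, V→Green 3, W→Green 8. Service 75; fixed 25; total 100.
{Red, Blue, Green}: service 44 + fixed 82 = 126
No other subset beats 90.

Open Red only; minimum total cost 90.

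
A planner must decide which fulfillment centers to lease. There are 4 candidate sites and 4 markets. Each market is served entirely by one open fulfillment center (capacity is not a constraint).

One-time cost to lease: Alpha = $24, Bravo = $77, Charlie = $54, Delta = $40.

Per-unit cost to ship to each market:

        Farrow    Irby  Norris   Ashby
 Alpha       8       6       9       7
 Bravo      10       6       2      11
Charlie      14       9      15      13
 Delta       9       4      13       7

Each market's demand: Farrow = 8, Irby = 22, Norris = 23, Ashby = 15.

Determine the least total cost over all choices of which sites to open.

Minimum total cost: 428

For any fixed open set, each market goes to its cheapest open site; total = fixed + service.
{Bravo, Delta}: Farrow→Delta 9·8=72, Irby→Delta 4·22=88, Norris→Bravo 2·23=46, Ashby→Delta 7·15=105. Service 311; fixed 117; total 428.
{Alpha, Bravo, Delta}: Farrow→Alpha 8·8=64, Irby→Delta 4·22=88, Norris→Bravo 2·23=46, Ashby→Alpha 7·15=105. Service 303; fixed 141; total 444.
{Alpha, Bravo}: service 347 + fixed 101 = 448
{Alpha, Bravo, Charlie, Delta}: service 303 + fixed 195 = 498
(All 15 nonempty subsets were checked; Bravo and Delta is lowest.)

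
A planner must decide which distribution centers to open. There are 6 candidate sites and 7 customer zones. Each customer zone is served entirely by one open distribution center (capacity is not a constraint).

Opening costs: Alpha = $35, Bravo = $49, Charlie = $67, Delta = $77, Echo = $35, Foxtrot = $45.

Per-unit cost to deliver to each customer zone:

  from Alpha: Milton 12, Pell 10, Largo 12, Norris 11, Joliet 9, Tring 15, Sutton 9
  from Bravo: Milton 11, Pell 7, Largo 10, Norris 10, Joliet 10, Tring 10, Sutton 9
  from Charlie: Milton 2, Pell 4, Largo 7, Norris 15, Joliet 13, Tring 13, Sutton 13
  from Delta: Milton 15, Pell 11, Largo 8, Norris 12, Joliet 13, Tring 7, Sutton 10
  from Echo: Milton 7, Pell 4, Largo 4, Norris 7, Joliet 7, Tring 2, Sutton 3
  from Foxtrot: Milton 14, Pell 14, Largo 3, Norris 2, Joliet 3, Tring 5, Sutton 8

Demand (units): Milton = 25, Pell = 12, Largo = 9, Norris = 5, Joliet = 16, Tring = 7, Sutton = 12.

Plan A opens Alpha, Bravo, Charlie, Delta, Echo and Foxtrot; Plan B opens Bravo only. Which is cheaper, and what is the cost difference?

Plan A is cheaper by 345.

Plan A: {Alpha, Bravo, Charlie, Delta, Echo, Foxtrot}: Milton→Charlie 2·25=50, Pell→Charlie 4·12=48, Largo→Foxtrot 3·9=27, Norris→Foxtrot 2·5=10, Joliet→Foxtrot 3·16=48, Tring→Echo 2·7=14, Sutton→Echo 3·12=36. Service 233; fixed 308; total 541.
Plan B: {Bravo}: Milton→Bravo 11·25=275, Pell→Bravo 7·12=84, Largo→Bravo 10·9=90, Norris→Bravo 10·5=50, Joliet→Bravo 10·16=160, Tring→Bravo 10·7=70, Sutton→Bravo 9·12=108. Service 837; fixed 49; total 886.
Difference: |541 − 886| = 345.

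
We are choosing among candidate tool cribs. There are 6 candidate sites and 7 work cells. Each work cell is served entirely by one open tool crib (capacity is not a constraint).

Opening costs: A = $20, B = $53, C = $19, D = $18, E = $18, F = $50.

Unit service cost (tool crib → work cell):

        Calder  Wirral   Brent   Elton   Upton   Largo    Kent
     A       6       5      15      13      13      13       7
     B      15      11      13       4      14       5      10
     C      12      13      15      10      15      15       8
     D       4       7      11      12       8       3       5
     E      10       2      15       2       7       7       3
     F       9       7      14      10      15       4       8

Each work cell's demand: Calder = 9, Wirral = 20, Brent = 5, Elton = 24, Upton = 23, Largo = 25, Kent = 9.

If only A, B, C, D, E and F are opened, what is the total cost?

Each work cell is assigned to its cheapest site among the open ones.
{A, B, C, D, E, F}: Calder→D 4·9=36, Wirral→E 2·20=40, Brent→D 11·5=55, Elton→E 2·24=48, Upton→E 7·23=161, Largo→D 3·25=75, Kent→E 3·9=27. Service 442; fixed 178; total 620.

Total cost: 620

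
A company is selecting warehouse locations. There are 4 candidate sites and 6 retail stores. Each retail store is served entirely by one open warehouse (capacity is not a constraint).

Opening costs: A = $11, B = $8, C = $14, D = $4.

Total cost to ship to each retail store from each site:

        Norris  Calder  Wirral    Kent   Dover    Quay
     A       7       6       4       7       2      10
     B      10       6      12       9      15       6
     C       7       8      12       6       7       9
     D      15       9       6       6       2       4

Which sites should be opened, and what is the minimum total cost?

For any fixed open set, each retail store goes to its cheapest open site; total = fixed + service.
{A, D}: Norris→A 7, Calder→A 6, Wirral→A 4, Kent→D 6, Dover→A 2, Quay→D 4. Service 29; fixed 15; total 44.
{B, D}: service 34 + fixed 12 = 46
{D}: service 42 + fixed 4 = 46
{A, B, C, D}: service 29 + fixed 37 = 66
No other subset beats 44.

Open A and D; minimum total cost 44.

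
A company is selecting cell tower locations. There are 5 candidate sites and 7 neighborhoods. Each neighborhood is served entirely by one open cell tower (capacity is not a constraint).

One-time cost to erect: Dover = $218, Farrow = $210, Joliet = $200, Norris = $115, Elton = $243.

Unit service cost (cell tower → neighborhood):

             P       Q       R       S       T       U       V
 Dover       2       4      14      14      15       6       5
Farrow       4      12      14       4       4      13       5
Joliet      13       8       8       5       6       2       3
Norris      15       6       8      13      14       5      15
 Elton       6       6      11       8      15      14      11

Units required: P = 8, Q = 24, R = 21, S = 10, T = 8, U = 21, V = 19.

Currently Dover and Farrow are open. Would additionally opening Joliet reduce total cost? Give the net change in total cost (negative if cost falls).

Current service cost with {Dover, Farrow}: 699.
Adding Joliet: each neighborhood re-picks its cheapest; new service cost 451, saving 248.
Extra fixed cost: 200. Net change = 200 − 248 = -48.
(Totals: 1127 → 1079.)

Yes — net change −48 (cost falls by 48).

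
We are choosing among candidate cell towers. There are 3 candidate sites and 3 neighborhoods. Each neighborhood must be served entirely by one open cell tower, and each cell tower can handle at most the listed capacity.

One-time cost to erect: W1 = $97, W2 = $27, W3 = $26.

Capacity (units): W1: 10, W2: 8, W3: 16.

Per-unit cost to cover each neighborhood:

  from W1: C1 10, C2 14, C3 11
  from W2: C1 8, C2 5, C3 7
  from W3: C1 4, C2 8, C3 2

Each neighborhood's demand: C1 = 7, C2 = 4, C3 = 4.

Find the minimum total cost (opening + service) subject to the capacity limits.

Minimum total cost: 94

Open {W3}: C1→W3 4·7=28, C2→W3 8·4=32, C3→W3 2·4=8.
Loads: W3 carries 15/16. Service 68; fixed 26; total 94.
Next best feasible plan costs 109.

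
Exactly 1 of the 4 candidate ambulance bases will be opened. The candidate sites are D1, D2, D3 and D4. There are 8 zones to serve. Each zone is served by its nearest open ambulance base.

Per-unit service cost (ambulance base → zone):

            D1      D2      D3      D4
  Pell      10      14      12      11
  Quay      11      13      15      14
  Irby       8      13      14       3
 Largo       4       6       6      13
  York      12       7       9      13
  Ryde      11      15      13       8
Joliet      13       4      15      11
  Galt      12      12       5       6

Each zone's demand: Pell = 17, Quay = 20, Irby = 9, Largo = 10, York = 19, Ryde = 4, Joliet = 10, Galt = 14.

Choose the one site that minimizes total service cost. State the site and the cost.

Choose D1 only; total service cost 1072.

With exactly 1 open, each zone uses its cheapest among the chosen.
{D1}: Pell→D1 10·17=170, Quay→D1 11·20=220, Irby→D1 8·9=72, Largo→D1 4·10=40, York→D1 12·19=228, Ryde→D1 11·4=44, Joliet→D1 13·10=130, Galt→D1 12·14=168. Service cost 1072.
{D2}: service cost 1076
{D4}: service cost 1097
Among all 4 size-1 choices, {D1} is lowest.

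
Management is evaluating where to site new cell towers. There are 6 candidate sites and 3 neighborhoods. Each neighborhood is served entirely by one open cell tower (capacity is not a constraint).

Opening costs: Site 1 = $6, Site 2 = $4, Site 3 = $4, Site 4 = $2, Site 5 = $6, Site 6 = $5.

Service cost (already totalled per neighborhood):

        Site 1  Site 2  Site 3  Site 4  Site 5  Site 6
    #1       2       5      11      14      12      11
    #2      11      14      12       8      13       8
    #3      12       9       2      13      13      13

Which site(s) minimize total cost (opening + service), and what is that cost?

For any fixed open set, each neighborhood goes to its cheapest open site; total = fixed + service.
{Site 1, Site 3, Site 4}: #1→Site 1 2, #2→Site 4 8, #3→Site 3 2. Service 12; fixed 12; total 24.
{Site 1, Site 3}: #1→Site 1 2, #2→Site 1 11, #3→Site 3 2. Service 15; fixed 10; total 25.
{Site 2, Site 3, Site 4}: service 15 + fixed 10 = 25
{Site 1, Site 2, Site 3, Site 4, Site 5, Site 6}: service 12 + fixed 27 = 39
No other subset beats 24.

Open Site 1, Site 3 and Site 4; minimum total cost 24.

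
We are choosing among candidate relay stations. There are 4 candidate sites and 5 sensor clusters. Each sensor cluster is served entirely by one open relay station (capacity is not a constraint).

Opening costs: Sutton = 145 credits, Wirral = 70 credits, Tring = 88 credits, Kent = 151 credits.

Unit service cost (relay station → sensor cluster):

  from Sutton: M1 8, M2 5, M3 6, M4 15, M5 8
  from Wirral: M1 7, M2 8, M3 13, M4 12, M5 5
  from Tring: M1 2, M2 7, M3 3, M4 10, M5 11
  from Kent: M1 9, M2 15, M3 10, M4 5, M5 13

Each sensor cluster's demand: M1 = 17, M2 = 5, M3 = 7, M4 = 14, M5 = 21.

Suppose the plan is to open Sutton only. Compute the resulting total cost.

Total cost: 726

Each sensor cluster is assigned to its cheapest site among the open ones.
{Sutton}: M1→Sutton 8·17=136, M2→Sutton 5·5=25, M3→Sutton 6·7=42, M4→Sutton 15·14=210, M5→Sutton 8·21=168. Service 581; fixed 145; total 726.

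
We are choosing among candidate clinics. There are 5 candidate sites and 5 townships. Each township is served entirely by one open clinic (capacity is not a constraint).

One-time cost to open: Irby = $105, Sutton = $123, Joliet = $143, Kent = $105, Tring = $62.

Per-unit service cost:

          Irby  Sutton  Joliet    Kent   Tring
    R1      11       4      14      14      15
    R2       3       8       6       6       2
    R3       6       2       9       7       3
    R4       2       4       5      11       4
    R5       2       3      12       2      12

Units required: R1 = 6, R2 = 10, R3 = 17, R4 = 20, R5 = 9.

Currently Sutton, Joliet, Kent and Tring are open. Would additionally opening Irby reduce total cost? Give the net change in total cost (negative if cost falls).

No — net change +65 (cost rises by 65).

Current service cost with {Sutton, Joliet, Kent, Tring}: 176.
Adding Irby: each township re-picks its cheapest; new service cost 136, saving 40.
Extra fixed cost: 105. Net change = 105 − 40 = 65.
(Totals: 609 → 674.)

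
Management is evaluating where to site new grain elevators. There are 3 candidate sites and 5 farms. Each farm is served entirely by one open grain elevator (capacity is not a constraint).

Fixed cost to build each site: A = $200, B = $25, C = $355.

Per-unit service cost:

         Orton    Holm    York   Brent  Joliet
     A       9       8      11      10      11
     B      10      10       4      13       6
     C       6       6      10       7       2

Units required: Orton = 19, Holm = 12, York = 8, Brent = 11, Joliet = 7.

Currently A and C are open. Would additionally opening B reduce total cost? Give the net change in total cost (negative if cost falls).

Yes — net change −23 (cost falls by 23).

Current service cost with {A, C}: 357.
Adding B: each farm re-picks its cheapest; new service cost 309, saving 48.
Extra fixed cost: 25. Net change = 25 − 48 = -23.
(Totals: 912 → 889.)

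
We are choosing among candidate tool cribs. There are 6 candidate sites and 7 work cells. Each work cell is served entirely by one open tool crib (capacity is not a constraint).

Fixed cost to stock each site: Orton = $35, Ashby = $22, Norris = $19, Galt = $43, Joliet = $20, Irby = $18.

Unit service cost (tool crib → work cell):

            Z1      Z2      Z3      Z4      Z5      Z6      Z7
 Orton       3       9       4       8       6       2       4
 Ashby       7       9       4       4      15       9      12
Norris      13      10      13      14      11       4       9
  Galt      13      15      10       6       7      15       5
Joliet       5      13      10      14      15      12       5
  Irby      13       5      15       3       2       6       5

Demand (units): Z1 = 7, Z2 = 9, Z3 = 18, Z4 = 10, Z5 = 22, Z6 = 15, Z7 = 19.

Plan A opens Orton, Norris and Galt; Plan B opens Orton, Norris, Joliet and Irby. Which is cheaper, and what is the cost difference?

Plan B is cheaper by 159.

Plan A: {Orton, Norris, Galt}: Z1→Orton 3·7=21, Z2→Orton 9·9=81, Z3→Orton 4·18=72, Z4→Galt 6·10=60, Z5→Orton 6·22=132, Z6→Orton 2·15=30, Z7→Orton 4·19=76. Service 472; fixed 97; total 569.
Plan B: {Orton, Norris, Joliet, Irby}: Z1→Orton 3·7=21, Z2→Irby 5·9=45, Z3→Orton 4·18=72, Z4→Irby 3·10=30, Z5→Irby 2·22=44, Z6→Orton 2·15=30, Z7→Orton 4·19=76. Service 318; fixed 92; total 410.
Difference: |569 − 410| = 159.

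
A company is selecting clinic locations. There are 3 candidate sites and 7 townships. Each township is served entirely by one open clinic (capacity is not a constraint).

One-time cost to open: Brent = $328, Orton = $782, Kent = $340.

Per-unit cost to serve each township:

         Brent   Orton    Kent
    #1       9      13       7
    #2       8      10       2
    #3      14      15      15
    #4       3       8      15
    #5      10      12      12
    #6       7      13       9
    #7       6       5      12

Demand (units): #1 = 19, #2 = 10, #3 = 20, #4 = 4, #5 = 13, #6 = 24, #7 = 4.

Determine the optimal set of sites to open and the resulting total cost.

For any fixed open set, each township goes to its cheapest open site; total = fixed + service.
{Brent}: #1→Brent 9·19=171, #2→Brent 8·10=80, #3→Brent 14·20=280, #4→Brent 3·4=12, #5→Brent 10·13=130, #6→Brent 7·24=168, #7→Brent 6·4=24. Service 865; fixed 328; total 1193.
{Kent}: service 933 + fixed 340 = 1273
{Brent, Kent}: service 767 + fixed 668 = 1435
{Brent, Orton, Kent}: service 763 + fixed 1450 = 2213
No other subset beats 1193.

Open Brent only; minimum total cost 1193.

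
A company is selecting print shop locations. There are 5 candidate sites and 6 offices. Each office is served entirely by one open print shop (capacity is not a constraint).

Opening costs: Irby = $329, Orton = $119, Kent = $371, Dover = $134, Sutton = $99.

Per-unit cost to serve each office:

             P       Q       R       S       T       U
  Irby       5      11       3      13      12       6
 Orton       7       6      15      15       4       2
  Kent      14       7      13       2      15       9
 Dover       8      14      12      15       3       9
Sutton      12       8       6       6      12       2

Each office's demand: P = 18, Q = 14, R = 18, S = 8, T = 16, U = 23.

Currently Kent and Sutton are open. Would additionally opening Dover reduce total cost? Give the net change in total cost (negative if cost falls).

Current service cost with {Kent, Sutton}: 676.
Adding Dover: each office re-picks its cheapest; new service cost 460, saving 216.
Extra fixed cost: 134. Net change = 134 − 216 = -82.
(Totals: 1146 → 1064.)

Yes — net change −82 (cost falls by 82).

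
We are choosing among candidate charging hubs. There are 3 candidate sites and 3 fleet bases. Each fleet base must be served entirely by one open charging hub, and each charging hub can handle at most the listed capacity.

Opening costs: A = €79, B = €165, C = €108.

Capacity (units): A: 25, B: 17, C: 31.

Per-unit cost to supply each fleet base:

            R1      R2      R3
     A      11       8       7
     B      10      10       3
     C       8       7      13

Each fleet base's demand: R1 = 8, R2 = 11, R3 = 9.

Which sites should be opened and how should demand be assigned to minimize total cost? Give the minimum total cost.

Minimum total cost: 366

Open {C}: R1→C 8·8=64, R2→C 7·11=77, R3→C 13·9=117.
Loads: C carries 28/31. Service 258; fixed 108; total 366.
Next best feasible plan costs 391.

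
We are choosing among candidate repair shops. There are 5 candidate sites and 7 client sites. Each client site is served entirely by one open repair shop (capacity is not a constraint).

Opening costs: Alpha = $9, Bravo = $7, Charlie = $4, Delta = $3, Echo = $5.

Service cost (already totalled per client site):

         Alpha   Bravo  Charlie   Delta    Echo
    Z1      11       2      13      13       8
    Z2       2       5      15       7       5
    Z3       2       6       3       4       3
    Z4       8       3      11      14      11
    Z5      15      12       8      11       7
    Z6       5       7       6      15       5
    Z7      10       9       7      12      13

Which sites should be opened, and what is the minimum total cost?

Open Bravo and Charlie; minimum total cost 45.

For any fixed open set, each client site goes to its cheapest open site; total = fixed + service.
{Bravo, Charlie}: Z1→Bravo 2, Z2→Bravo 5, Z3→Charlie 3, Z4→Bravo 3, Z5→Charlie 8, Z6→Charlie 6, Z7→Charlie 7. Service 34; fixed 11; total 45.
{Bravo, Echo}: service 34 + fixed 12 = 46
{Bravo, Charlie, Delta}: Z1→Bravo 2, Z2→Bravo 5, Z3→Charlie 3, Z4→Bravo 3, Z5→Charlie 8, Z6→Charlie 6, Z7→Charlie 7. Service 34; fixed 14; total 48.
{Alpha, Bravo, Charlie, Delta, Echo}: service 28 + fixed 28 = 56
No other subset beats 45.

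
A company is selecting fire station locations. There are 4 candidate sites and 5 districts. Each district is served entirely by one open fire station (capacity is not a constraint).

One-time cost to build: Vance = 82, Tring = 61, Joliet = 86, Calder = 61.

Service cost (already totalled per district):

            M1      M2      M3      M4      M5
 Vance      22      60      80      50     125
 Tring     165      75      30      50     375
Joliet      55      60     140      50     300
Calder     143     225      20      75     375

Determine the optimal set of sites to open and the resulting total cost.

For any fixed open set, each district goes to its cheapest open site; total = fixed + service.
{Vance}: M1→Vance 22, M2→Vance 60, M3→Vance 80, M4→Vance 50, M5→Vance 125. Service 337; fixed 82; total 419.
{Vance, Calder}: service 277 + fixed 143 = 420
{Vance, Tring}: M1→Vance 22, M2→Vance 60, M3→Tring 30, M4→Vance 50, M5→Vance 125. Service 287; fixed 143; total 430.
{Vance, Tring, Joliet, Calder}: service 277 + fixed 290 = 567
No other subset beats 419.

Open Vance only; minimum total cost 419.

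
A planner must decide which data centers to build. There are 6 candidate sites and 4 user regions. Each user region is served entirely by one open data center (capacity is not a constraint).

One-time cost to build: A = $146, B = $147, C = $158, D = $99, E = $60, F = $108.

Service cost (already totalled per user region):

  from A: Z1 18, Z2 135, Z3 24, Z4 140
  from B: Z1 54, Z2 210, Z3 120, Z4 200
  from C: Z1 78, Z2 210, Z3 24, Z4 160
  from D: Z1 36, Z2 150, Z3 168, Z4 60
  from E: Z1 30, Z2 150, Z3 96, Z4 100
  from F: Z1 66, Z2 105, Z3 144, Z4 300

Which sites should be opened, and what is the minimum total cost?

For any fixed open set, each user region goes to its cheapest open site; total = fixed + service.
{E}: Z1→E 30, Z2→E 150, Z3→E 96, Z4→E 100. Service 376; fixed 60; total 436.
{A}: service 317 + fixed 146 = 463
{A, D}: service 237 + fixed 245 = 482
{A, B, C, D, E, F}: Z1→A 18, Z2→F 105, Z3→A 24, Z4→D 60. Service 207; fixed 718; total 925.
No other subset beats 436.

Open E only; minimum total cost 436.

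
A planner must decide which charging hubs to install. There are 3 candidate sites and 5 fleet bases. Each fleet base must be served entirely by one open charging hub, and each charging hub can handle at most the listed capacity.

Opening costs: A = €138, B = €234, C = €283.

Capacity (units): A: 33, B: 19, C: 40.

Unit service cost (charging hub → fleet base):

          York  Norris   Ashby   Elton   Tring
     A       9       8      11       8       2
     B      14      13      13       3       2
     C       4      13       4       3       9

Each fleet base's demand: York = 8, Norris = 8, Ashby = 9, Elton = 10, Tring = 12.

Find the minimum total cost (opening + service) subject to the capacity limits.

Minimum total cost: 607

Open {A, C}: York→C 4·8=32, Norris→A 8·8=64, Ashby→C 4·9=36, Elton→C 3·10=30, Tring→A 2·12=24.
Loads: A carries 20/33, C carries 27/40. Service 186; fixed 421; total 607.
Next best feasible plan costs 647.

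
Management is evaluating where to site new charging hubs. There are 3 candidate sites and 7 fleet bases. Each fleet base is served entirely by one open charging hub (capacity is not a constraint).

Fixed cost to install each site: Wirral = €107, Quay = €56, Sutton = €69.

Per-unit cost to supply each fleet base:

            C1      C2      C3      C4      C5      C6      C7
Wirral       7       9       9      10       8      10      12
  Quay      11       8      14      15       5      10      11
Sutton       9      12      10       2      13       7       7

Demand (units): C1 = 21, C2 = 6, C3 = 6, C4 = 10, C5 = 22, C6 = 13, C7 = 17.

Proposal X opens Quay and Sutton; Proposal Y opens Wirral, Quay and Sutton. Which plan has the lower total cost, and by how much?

Proposal X: {Quay, Sutton}: C1→Sutton 9·21=189, C2→Quay 8·6=48, C3→Sutton 10·6=60, C4→Sutton 2·10=20, C5→Quay 5·22=110, C6→Sutton 7·13=91, C7→Sutton 7·17=119. Service 637; fixed 125; total 762.
Proposal Y: {Wirral, Quay, Sutton}: C1→Wirral 7·21=147, C2→Quay 8·6=48, C3→Wirral 9·6=54, C4→Sutton 2·10=20, C5→Quay 5·22=110, C6→Sutton 7·13=91, C7→Sutton 7·17=119. Service 589; fixed 232; total 821.
Difference: |762 − 821| = 59.

Proposal X is cheaper by 59.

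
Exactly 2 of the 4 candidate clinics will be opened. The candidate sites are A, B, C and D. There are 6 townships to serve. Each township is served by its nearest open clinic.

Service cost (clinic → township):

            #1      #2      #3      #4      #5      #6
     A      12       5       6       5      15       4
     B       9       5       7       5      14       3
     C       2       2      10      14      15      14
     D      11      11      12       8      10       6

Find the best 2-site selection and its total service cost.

Choose B and C; total service cost 33.

With exactly 2 open, each township uses its cheapest among the chosen.
{B, C}: #1→C 2, #2→C 2, #3→B 7, #4→B 5, #5→B 14, #6→B 3. Service cost 33.
{A, C}: service cost 34
{C, D}: service cost 38
Among all 6 size-2 choices, {B, C} is lowest.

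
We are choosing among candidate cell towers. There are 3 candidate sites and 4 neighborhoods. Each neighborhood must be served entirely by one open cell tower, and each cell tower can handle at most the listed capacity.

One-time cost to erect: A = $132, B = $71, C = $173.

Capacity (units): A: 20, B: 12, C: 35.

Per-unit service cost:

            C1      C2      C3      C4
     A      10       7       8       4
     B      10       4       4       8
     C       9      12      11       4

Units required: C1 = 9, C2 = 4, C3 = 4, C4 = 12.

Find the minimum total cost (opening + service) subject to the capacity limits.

Open {C}: C1→C 9·9=81, C2→C 12·4=48, C3→C 11·4=44, C4→C 4·12=48.
Loads: C carries 29/35. Service 221; fixed 173; total 394.
Next best feasible plan costs 401.

Minimum total cost: 394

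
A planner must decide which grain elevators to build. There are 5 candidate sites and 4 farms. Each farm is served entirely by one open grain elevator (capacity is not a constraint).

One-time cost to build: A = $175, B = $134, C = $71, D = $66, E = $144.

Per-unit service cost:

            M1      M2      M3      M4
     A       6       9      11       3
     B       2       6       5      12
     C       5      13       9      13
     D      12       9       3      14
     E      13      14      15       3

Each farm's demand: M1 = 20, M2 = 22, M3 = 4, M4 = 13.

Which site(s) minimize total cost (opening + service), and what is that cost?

Open B only; minimum total cost 482.

For any fixed open set, each farm goes to its cheapest open site; total = fixed + service.
{B}: M1→B 2·20=40, M2→B 6·22=132, M3→B 5·4=20, M4→B 12·13=156. Service 348; fixed 134; total 482.
{B, E}: service 231 + fixed 278 = 509
{A, B}: service 231 + fixed 309 = 540
{A, B, C, D, E}: service 223 + fixed 590 = 813
No other subset beats 482.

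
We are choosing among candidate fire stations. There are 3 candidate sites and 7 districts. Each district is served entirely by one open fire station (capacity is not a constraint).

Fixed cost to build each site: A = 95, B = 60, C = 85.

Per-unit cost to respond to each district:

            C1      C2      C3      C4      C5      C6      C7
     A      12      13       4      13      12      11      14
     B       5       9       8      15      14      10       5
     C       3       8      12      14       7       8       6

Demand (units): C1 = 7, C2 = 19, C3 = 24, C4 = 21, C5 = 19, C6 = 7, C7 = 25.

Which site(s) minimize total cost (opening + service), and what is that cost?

Open A and C; minimum total cost 1061.

For any fixed open set, each district goes to its cheapest open site; total = fixed + service.
{A, C}: C1→C 3·7=21, C2→C 8·19=152, C3→A 4·24=96, C4→A 13·21=273, C5→C 7·19=133, C6→C 8·7=56, C7→C 6·25=150. Service 881; fixed 180; total 1061.
{A, B, C}: service 856 + fixed 240 = 1096
{B, C}: C1→C 3·7=21, C2→C 8·19=152, C3→B 8·24=192, C4→C 14·21=294, C5→C 7·19=133, C6→C 8·7=56, C7→B 5·25=125. Service 973; fixed 145; total 1118.
{B}: service 1174 + fixed 60 = 1234
No other subset beats 1061.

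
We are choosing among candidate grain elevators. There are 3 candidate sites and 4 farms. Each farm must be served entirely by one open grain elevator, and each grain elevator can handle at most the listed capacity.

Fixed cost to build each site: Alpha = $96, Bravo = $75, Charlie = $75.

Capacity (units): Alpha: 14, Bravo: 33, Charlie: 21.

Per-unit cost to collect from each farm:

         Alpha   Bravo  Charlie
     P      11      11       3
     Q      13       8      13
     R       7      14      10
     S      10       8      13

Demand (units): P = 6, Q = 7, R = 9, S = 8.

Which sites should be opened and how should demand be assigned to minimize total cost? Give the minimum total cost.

Minimum total cost: 378

Open {Bravo, Charlie}: P→Charlie 3·6=18, Q→Bravo 8·7=56, R→Charlie 10·9=90, S→Bravo 8·8=64.
Loads: Bravo carries 15/33, Charlie carries 15/21. Service 228; fixed 150; total 378.
Next best feasible plan costs 387.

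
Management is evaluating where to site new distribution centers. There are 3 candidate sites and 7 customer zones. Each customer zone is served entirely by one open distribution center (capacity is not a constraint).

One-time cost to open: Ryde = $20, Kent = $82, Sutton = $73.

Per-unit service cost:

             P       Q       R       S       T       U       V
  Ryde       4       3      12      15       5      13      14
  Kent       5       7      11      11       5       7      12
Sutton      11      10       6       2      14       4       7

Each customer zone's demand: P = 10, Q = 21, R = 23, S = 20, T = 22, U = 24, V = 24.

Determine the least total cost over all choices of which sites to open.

Minimum total cost: 748

For any fixed open set, each customer zone goes to its cheapest open site; total = fixed + service.
{Ryde, Sutton}: P→Ryde 4·10=40, Q→Ryde 3·21=63, R→Sutton 6·23=138, S→Sutton 2·20=40, T→Ryde 5·22=110, U→Sutton 4·24=96, V→Sutton 7·24=168. Service 655; fixed 93; total 748.
{Ryde, Kent, Sutton}: P→Ryde 4·10=40, Q→Ryde 3·21=63, R→Sutton 6·23=138, S→Sutton 2·20=40, T→Ryde 5·22=110, U→Sutton 4·24=96, V→Sutton 7·24=168. Service 655; fixed 175; total 830.
{Kent, Sutton}: service 749 + fixed 155 = 904
{Ryde}: P→Ryde 4·10=40, Q→Ryde 3·21=63, R→Ryde 12·23=276, S→Ryde 15·20=300, T→Ryde 5·22=110, U→Ryde 13·24=312, V→Ryde 14·24=336. Service 1437; fixed 20; total 1457.
No other subset beats 748.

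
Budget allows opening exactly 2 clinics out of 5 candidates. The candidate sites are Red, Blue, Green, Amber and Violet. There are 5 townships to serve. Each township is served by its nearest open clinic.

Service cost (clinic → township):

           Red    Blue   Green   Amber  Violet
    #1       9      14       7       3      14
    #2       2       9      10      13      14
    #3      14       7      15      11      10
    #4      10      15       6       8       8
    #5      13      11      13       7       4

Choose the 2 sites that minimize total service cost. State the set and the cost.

Choose Red and Amber; total service cost 31.

With exactly 2 open, each township uses its cheapest among the chosen.
{Red, Amber}: #1→Amber 3, #2→Red 2, #3→Amber 11, #4→Amber 8, #5→Amber 7. Service cost 31.
{Red, Violet}: service cost 33
{Blue, Amber}: service cost 34
Among all 10 size-2 choices, {Red, Amber} is lowest.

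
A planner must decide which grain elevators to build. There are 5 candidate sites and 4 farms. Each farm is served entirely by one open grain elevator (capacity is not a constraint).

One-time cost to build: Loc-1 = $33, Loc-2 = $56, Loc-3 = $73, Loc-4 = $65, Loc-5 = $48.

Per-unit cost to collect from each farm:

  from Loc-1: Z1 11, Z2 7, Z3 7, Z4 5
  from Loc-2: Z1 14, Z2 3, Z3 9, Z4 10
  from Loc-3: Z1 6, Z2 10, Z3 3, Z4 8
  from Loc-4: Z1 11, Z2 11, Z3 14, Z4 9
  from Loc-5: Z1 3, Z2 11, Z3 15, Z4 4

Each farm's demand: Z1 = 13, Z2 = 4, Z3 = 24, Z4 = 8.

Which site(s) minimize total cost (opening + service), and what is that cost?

For any fixed open set, each farm goes to its cheapest open site; total = fixed + service.
{Loc-3, Loc-5}: Z1→Loc-5 3·13=39, Z2→Loc-3 10·4=40, Z3→Loc-3 3·24=72, Z4→Loc-5 4·8=32. Service 183; fixed 121; total 304.
{Loc-1, Loc-3}: service 218 + fixed 106 = 324
{Loc-1, Loc-3, Loc-5}: Z1→Loc-5 3·13=39, Z2→Loc-1 7·4=28, Z3→Loc-3 3·24=72, Z4→Loc-5 4·8=32. Service 171; fixed 154; total 325.
{Loc-1, Loc-2, Loc-3, Loc-4, Loc-5}: Z1→Loc-5 3·13=39, Z2→Loc-2 3·4=12, Z3→Loc-3 3·24=72, Z4→Loc-5 4·8=32. Service 155; fixed 275; total 430.
No other subset beats 304.

Open Loc-3 and Loc-5; minimum total cost 304.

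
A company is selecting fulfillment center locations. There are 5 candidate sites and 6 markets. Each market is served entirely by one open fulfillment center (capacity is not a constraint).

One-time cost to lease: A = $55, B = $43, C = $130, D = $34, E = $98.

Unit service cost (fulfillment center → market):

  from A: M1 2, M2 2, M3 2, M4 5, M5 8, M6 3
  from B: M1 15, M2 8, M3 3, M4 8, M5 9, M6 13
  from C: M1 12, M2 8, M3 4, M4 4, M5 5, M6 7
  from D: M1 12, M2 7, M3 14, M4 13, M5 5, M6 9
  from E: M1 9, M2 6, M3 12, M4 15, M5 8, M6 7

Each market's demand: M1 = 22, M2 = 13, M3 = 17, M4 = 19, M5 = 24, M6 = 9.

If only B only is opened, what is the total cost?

Each market is assigned to its cheapest site among the open ones.
{B}: M1→B 15·22=330, M2→B 8·13=104, M3→B 3·17=51, M4→B 8·19=152, M5→B 9·24=216, M6→B 13·9=117. Service 970; fixed 43; total 1013.

Total cost: 1013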